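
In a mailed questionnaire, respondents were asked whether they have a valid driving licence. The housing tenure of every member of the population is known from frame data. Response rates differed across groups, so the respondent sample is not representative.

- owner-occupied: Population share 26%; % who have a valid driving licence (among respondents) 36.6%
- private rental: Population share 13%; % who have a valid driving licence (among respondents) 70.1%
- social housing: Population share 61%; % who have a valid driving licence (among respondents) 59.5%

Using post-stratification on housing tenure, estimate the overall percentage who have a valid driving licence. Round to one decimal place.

Reweight to the known housing tenure distribution:
  owner-occupied: 0.26 × 36.6 = 9.516
  private rental: 0.13 × 70.1 = 9.113
  social housing: 0.61 × 59.5 = 36.295
Post-stratified estimate = 54.924 → 54.9%.

54.9%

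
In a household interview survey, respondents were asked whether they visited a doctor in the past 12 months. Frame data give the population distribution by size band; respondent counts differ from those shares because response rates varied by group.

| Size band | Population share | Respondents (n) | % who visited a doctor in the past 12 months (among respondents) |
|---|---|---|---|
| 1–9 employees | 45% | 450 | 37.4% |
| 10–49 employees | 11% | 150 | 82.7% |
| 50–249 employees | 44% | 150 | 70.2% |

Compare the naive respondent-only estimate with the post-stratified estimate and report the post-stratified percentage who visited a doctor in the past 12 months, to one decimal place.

Unadjusted (pooled respondent) estimate weights by respondent counts:
  (450/750)×37.4 + (150/750)×82.7 + (150/750)×70.2 = 53.02%
Post-stratified estimate weights by population shares:
  0.45×37.4 + 0.11×82.7 + 0.44×70.2 = 56.815%

56.8%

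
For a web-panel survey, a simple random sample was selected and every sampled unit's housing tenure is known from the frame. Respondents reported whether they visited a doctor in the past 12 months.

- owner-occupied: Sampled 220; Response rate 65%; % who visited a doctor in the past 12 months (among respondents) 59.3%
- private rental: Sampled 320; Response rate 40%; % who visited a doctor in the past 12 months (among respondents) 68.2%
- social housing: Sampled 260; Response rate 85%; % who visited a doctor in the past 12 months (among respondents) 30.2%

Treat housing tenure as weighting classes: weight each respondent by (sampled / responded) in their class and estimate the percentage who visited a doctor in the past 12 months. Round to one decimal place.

53.4%

Inverse-response-rate weighting restores each class to its sampled count, so class totals weight by n_sampled:
  owner-occupied: 220 × 59.3 = 13,046
  private rental: 320 × 68.2 = 21,824
  social housing: 260 × 30.2 = 7852
Adjusted estimate = 42,722 / 800 = 53.4025 → 53.4%.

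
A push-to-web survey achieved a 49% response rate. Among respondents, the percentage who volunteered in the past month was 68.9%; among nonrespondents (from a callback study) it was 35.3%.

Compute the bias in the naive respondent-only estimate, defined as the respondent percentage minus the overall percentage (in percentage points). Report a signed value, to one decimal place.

+17.1 percentage points

Nonresponse fraction = 1 − 0.49 = 0.51.
Bias = (nonresponse fraction) × (respondent percentage − nonrespondent percentage)
     = 0.51 × (68.9 − 35.3) = 0.51 × 33.6 = 17.136.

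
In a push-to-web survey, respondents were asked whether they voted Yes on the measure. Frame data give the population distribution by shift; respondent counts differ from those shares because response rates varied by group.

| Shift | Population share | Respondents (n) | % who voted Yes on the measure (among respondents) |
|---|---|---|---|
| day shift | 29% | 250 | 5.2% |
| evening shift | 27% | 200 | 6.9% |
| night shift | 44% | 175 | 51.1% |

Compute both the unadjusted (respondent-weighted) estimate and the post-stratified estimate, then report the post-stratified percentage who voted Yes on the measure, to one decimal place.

Unadjusted (pooled respondent) estimate weights by respondent counts:
  (250/625)×5.2 + (200/625)×6.9 + (175/625)×51.1 = 18.596%
Post-stratified estimate weights by population shares:
  0.29×5.2 + 0.27×6.9 + 0.44×51.1 = 25.855%

25.9%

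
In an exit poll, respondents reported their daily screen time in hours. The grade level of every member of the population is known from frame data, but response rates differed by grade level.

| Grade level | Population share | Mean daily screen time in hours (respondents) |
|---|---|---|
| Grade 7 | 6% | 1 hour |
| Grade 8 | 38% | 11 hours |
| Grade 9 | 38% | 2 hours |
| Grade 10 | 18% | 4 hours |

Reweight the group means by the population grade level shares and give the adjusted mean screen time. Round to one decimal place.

5.7

Weight each group's respondent value by its population share:
  Grade 7: 0.06 × 1 = 0.06
  Grade 8: 0.38 × 11 = 4.18
  Grade 9: 0.38 × 2 = 0.76
  Grade 10: 0.18 × 4 = 0.72
Post-stratified estimate = 5.72 → 5.7.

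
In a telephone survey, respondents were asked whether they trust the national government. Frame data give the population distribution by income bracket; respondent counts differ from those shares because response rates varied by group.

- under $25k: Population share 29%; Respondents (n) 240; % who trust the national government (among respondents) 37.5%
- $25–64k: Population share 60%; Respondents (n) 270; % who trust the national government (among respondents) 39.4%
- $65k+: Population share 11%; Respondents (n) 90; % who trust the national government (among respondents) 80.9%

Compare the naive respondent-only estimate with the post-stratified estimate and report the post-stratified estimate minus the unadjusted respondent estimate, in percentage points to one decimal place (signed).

Unadjusted (pooled respondent) estimate weights by respondent counts:
  (240/600)×37.5 + (270/600)×39.4 + (90/600)×80.9 = 44.865%
Post-stratifying to population shares instead:
  0.29×37.5 + 0.6×39.4 + 0.11×80.9 = 43.414%
Difference = 43.414 − 44.865 = -1.451 pp.

-1.5 percentage points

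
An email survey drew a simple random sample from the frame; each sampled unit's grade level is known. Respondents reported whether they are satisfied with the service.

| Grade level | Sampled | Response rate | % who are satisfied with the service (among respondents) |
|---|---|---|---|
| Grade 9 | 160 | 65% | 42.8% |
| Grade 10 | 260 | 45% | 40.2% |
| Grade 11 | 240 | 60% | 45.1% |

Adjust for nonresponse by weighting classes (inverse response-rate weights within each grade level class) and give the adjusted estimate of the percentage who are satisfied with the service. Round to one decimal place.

Each respondent's weight = sampled/responded in their class; summing within a class gives n_sampled, so:
  Grade 9: 160 × 42.8 = 6848
  Grade 10: 260 × 40.2 = 10,452
  Grade 11: 240 × 45.1 = 10,824
Adjusted estimate = 28,124 / 660 = 42.6121 → 42.6%.

42.6%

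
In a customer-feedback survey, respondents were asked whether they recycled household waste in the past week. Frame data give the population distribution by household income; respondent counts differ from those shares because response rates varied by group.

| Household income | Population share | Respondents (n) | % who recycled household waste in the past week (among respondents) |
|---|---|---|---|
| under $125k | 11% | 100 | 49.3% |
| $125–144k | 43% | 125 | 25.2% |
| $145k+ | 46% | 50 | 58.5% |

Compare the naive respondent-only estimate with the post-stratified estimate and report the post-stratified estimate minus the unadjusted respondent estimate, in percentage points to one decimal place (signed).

+3.2 percentage points

Unadjusted (pooled respondent) estimate weights by respondent counts:
  (100/275)×49.3 + (125/275)×25.2 + (50/275)×58.5 = 40.0182%
Post-stratified estimate weights by population shares:
  0.11×49.3 + 0.43×25.2 + 0.46×58.5 = 43.169%
Difference = 43.169 − 40.0182 = 3.1508 pp.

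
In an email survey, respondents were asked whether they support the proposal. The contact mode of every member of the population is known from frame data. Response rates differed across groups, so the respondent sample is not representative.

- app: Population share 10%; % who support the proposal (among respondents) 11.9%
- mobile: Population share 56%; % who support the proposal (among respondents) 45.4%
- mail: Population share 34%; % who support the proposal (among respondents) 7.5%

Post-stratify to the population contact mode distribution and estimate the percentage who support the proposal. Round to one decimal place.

29.2%

Weight each group's respondent value by its population share:
  app: 0.1 × 11.9 = 1.19
  mobile: 0.56 × 45.4 = 25.424
  mail: 0.34 × 7.5 = 2.55
Post-stratified estimate = 29.164 → 29.2%.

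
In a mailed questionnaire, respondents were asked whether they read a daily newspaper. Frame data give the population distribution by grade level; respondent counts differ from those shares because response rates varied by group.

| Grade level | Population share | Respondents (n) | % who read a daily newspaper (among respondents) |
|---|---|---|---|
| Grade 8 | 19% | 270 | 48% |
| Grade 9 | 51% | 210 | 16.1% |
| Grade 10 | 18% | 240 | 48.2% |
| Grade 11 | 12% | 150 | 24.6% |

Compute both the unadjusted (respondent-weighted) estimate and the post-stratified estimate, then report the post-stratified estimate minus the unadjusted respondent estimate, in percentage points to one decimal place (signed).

-7.4 percentage points

Naive respondent-only estimate (weights = respondent counts):
  (270/870)×48 + (210/870)×16.1 + (240/870)×48.2 + (150/870)×24.6 = 36.3207%
Reweighting by population grade level shares:
  0.19×48 + 0.51×16.1 + 0.18×48.2 + 0.12×24.6 = 28.959%
Difference = 28.959 − 36.3207 = -7.3617 pp.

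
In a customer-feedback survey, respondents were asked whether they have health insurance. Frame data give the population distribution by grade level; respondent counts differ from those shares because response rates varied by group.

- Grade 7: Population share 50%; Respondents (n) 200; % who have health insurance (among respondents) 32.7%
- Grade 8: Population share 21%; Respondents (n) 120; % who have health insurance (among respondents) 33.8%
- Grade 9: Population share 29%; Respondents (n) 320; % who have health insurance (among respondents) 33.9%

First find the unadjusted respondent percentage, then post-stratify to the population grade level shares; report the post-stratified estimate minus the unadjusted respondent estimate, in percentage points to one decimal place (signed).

-0.2 percentage points

Naive respondent-only estimate (weights = respondent counts):
  (200/640)×32.7 + (120/640)×33.8 + (320/640)×33.9 = 33.5063%
Reweighting by population grade level shares:
  0.5×32.7 + 0.21×33.8 + 0.29×33.9 = 33.279%
Difference = 33.279 − 33.5063 = -0.2273 pp.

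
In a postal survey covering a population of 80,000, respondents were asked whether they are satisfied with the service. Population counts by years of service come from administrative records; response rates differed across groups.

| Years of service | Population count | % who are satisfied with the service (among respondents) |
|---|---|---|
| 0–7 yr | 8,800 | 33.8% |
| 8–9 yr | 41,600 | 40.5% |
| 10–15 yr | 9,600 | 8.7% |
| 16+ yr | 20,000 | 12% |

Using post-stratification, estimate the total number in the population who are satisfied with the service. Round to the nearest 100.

23,100

Each cell contributes its population count × the respondent rate:
  0–7 yr: 8,800 × 33.8% = 2974.4
  8–9 yr: 41,600 × 40.5% = 16,848
  10–15 yr: 9,600 × 8.7% = 835.2
  16+ yr: 20,000 × 12% = 2400
Estimated total = 23057.6 → 23,100.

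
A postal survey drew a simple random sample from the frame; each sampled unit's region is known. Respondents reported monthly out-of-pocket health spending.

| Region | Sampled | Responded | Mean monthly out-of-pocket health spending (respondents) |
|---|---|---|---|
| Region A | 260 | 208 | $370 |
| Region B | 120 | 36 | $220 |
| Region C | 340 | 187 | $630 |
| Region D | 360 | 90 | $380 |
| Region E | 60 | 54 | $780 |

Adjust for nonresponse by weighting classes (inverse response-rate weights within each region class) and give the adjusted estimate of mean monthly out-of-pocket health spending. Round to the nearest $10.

$460

Response rates by class: Region A 208/260 = 80%, Region B 36/120 = 30%, Region C 187/340 = 55%, Region D 90/360 = 25%, Region E 54/60 = 90%.
Inverse-response-rate weighting restores each class to its sampled count, so class totals weight by n_sampled:
  Region A: 260 × 370 = 96,200
  Region B: 120 × 220 = 26,400
  Region C: 340 × 630 = 214,200
  Region D: 360 × 380 = 136,800
  Region E: 60 × 780 = 46,800
Adjusted estimate = 520,400 / 1,140 = 456.491 → $460.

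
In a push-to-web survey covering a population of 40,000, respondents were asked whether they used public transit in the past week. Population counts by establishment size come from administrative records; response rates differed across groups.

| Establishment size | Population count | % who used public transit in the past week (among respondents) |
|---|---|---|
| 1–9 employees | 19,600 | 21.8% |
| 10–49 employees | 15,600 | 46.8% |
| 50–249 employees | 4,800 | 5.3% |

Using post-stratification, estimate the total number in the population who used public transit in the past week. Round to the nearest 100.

Apply each group's respondent rate to its population count:
  1–9 employees: 19,600 × 21.8% = 4272.8
  10–49 employees: 15,600 × 46.8% = 7300.8
  50–249 employees: 4,800 × 5.3% = 254.4
Estimated total = 11,828 → 11,800.

11,800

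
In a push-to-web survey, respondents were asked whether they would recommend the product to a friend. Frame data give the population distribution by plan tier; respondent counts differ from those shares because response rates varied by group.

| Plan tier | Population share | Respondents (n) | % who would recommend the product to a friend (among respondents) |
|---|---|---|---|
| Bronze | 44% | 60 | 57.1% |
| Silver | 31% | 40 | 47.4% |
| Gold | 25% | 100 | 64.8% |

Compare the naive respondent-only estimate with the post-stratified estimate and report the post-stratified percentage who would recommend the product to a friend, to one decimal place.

56.0%

Unadjusted (pooled respondent) estimate weights by respondent counts:
  (60/200)×57.1 + (40/200)×47.4 + (100/200)×64.8 = 59.01%
Post-stratifying to population shares instead:
  0.44×57.1 + 0.31×47.4 + 0.25×64.8 = 56.018%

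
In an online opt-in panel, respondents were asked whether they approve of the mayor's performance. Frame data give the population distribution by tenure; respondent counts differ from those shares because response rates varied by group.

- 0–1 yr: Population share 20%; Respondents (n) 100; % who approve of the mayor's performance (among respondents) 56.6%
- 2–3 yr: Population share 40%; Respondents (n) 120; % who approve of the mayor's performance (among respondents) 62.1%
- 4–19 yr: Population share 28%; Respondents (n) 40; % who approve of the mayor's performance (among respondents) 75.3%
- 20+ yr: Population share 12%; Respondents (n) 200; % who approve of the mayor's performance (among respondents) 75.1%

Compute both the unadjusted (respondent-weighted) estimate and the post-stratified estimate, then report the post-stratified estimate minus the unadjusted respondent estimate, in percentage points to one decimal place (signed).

-1.4 percentage points

Naive respondent-only estimate (weights = respondent counts):
  (100/460)×56.6 + (120/460)×62.1 + (40/460)×75.3 + (200/460)×75.1 = 67.7043%
Post-stratifying to population shares instead:
  0.2×56.6 + 0.4×62.1 + 0.28×75.3 + 0.12×75.1 = 66.256%
Difference = 66.256 − 67.7043 = -1.4483 pp.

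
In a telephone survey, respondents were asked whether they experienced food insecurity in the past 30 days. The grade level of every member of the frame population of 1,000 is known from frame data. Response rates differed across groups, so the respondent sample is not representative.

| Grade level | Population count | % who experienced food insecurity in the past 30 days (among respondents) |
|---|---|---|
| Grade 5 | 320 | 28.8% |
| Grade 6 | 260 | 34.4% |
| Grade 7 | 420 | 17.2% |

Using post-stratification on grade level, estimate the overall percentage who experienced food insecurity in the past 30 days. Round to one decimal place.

25.4%

Weight each group's respondent value by its population share:
  Grade 5: (320/1,000) × 28.8 = 9.216
  Grade 6: (260/1,000) × 34.4 = 8.944
  Grade 7: (420/1,000) × 17.2 = 7.224
Post-stratified estimate = 25.384 → 25.4%.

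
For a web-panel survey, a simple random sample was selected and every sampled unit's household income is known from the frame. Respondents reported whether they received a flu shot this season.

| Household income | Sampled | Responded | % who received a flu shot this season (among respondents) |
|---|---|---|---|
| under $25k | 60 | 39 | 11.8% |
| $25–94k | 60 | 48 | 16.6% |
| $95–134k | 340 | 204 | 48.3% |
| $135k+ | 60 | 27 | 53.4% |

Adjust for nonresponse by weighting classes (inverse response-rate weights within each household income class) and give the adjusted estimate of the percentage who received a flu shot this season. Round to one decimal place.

41.0%

Class response rates: under $25k 39/60 = 65%, $25–94k 48/60 = 80%, $95–134k 204/340 = 60%, $135k+ 27/60 = 45%.
Each respondent's weight = sampled/responded in their class; summing within a class gives n_sampled, so:
  under $25k: 60 × 11.8 = 708
  $25–94k: 60 × 16.6 = 996
  $95–134k: 340 × 48.3 = 16,422
  $135k+: 60 × 53.4 = 3204
Adjusted estimate = 21,330 / 520 = 41.0192 → 41.0%.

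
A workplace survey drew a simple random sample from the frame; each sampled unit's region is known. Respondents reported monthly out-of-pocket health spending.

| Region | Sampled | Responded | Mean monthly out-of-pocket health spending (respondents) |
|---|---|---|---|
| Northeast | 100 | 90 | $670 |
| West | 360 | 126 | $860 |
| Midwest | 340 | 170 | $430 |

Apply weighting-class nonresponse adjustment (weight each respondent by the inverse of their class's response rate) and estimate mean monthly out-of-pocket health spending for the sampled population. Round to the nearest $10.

Response rates by class: Northeast 90/100 = 90%, West 126/360 = 35%, Midwest 170/340 = 50%.
Inverse-response-rate weighting restores each class to its sampled count, so class totals weight by n_sampled:
  Northeast: 100 × 670 = 67,000
  West: 360 × 860 = 309,600
  Midwest: 340 × 430 = 146,200
Adjusted estimate = 522,800 / 800 = 653.5 → $650.

$650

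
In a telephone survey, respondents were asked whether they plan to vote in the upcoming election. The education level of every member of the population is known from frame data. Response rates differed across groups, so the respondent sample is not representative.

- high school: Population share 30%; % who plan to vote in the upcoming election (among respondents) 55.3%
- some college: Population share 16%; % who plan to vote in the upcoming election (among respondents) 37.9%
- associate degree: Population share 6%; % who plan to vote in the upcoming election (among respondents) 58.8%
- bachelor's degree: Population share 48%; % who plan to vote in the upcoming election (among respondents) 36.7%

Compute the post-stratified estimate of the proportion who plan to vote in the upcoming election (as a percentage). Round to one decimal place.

43.8%

Reweight to the known education level distribution:
  high school: 0.3 × 55.3 = 16.59
  some college: 0.16 × 37.9 = 6.064
  associate degree: 0.06 × 58.8 = 3.528
  bachelor's degree: 0.48 × 36.7 = 17.616
Post-stratified estimate = 43.798 → 43.8%.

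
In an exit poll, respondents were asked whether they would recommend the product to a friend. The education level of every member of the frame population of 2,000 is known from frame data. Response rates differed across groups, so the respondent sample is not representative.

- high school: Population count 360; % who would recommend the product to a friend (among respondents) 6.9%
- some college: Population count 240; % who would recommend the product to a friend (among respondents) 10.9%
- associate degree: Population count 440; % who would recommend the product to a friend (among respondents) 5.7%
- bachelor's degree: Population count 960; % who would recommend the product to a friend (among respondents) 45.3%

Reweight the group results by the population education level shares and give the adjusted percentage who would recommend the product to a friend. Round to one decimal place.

Post-stratification weights by population share, not respondent share:
  high school: (360/2,000) × 6.9 = 1.242
  some college: (240/2,000) × 10.9 = 1.308
  associate degree: (440/2,000) × 5.7 = 1.254
  bachelor's degree: (960/2,000) × 45.3 = 21.744
Post-stratified estimate = 25.548 → 25.5%.

25.5%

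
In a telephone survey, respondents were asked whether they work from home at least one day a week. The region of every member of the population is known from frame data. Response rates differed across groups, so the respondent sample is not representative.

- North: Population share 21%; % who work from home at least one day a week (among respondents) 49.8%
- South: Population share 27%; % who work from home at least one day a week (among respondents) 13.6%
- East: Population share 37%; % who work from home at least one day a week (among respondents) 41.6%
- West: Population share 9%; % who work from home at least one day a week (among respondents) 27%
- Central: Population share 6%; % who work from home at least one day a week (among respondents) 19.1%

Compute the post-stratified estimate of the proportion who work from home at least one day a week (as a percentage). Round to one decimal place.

33.1%

Each cell contributes population-share × respondent value:
  North: 0.21 × 49.8 = 10.458
  South: 0.27 × 13.6 = 3.672
  East: 0.37 × 41.6 = 15.392
  West: 0.09 × 27 = 2.43
  Central: 0.06 × 19.1 = 1.146
Post-stratified estimate = 33.098 → 33.1%.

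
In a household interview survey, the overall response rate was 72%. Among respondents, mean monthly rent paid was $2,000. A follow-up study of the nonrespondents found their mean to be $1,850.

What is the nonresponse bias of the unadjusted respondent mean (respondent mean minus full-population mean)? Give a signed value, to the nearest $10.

+$40

Nonresponse fraction = 1 − 0.72 = 0.28.
Bias = (nonresponse fraction) × (respondent mean − nonrespondent mean)
     = 0.28 × (2000 − 1850) = 0.28 × 150 = 42.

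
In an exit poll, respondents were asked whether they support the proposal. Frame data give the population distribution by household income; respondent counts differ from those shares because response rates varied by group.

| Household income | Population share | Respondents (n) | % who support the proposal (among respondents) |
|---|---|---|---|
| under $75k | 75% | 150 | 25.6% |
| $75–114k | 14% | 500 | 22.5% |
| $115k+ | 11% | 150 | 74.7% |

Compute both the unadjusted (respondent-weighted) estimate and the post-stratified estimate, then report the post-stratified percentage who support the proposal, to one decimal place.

30.6%

Naive respondent-only estimate (weights = respondent counts):
  (150/800)×25.6 + (500/800)×22.5 + (150/800)×74.7 = 32.8687%
Reweighting by population household income shares:
  0.75×25.6 + 0.14×22.5 + 0.11×74.7 = 30.567%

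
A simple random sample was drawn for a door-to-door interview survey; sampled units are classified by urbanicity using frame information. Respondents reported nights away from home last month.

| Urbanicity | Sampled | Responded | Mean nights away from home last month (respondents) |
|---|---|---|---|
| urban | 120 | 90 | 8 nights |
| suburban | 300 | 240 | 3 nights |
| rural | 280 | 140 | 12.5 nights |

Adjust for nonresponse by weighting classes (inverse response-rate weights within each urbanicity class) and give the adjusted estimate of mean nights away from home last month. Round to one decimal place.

7.7

Class response rates: urban 90/120 = 75%, suburban 240/300 = 80%, rural 140/280 = 50%.
Each respondent's weight = sampled/responded in their class; summing within a class gives n_sampled, so:
  urban: 120 × 8 = 960
  suburban: 300 × 3 = 900
  rural: 280 × 12.5 = 3500
Adjusted estimate = 5360 / 700 = 7.65714 → 7.7.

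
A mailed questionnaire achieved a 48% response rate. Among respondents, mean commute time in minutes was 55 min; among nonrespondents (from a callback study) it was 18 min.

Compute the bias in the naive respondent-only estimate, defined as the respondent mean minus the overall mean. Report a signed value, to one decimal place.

+19.2

Nonresponse fraction = 1 − 0.48 = 0.52.
Bias = (nonresponse fraction) × (respondent mean − nonrespondent mean)
     = 0.52 × (55 − 18) = 0.52 × 37 = 19.24.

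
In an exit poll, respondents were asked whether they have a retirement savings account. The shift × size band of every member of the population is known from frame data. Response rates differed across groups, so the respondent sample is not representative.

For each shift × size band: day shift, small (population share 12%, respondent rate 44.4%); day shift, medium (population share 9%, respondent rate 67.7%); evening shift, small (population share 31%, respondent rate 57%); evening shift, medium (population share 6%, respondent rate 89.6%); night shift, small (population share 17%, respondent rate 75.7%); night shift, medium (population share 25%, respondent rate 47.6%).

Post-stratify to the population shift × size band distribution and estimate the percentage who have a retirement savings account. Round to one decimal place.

Weight each group's respondent value by its population share:
  day shift, small: 0.12 × 44.4 = 5.328
  day shift, medium: 0.09 × 67.7 = 6.093
  evening shift, small: 0.31 × 57 = 17.67
  evening shift, medium: 0.06 × 89.6 = 5.376
  night shift, small: 0.17 × 75.7 = 12.869
  night shift, medium: 0.25 × 47.6 = 11.9
Post-stratified estimate = 59.236 → 59.2%.

59.2%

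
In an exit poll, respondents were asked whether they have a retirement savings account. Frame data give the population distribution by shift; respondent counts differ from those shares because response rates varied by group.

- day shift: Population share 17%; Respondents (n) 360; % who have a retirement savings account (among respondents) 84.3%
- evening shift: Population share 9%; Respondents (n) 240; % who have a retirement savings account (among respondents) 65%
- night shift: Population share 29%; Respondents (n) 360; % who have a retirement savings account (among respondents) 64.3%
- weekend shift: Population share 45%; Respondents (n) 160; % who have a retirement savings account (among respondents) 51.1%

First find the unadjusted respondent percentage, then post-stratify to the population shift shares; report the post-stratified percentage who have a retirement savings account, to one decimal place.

Unadjusted (pooled respondent) estimate weights by respondent counts:
  (360/1120)×84.3 + (240/1120)×65 + (360/1120)×64.3 + (160/1120)×51.1 = 68.9929%
Reweighting by population shift shares:
  0.17×84.3 + 0.09×65 + 0.29×64.3 + 0.45×51.1 = 61.823%

61.8%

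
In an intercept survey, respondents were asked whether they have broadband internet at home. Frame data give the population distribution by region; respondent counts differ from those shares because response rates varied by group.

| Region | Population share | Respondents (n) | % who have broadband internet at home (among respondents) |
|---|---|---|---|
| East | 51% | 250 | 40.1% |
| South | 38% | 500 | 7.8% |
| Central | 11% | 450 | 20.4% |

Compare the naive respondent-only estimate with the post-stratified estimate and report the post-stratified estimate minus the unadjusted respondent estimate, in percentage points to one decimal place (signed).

Naive respondent-only estimate (weights = respondent counts):
  (250/1200)×40.1 + (500/1200)×7.8 + (450/1200)×20.4 = 19.2542%
Post-stratified estimate weights by population shares:
  0.51×40.1 + 0.38×7.8 + 0.11×20.4 = 25.659%
Difference = 25.659 − 19.2542 = 6.4048 pp.

+6.4 percentage points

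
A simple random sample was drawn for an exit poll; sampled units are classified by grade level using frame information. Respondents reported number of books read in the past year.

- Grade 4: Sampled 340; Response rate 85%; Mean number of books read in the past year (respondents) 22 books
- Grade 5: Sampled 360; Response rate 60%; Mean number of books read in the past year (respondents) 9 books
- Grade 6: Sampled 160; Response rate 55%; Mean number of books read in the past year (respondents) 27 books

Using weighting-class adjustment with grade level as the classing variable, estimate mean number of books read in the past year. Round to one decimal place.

With weight = n_sampled/n_responded per class, the weighted class total is n_sampled:
  Grade 4: 340 × 22 = 7480
  Grade 5: 360 × 9 = 3240
  Grade 6: 160 × 27 = 4320
Adjusted estimate = 15,040 / 860 = 17.4884 → 17.5.

17.5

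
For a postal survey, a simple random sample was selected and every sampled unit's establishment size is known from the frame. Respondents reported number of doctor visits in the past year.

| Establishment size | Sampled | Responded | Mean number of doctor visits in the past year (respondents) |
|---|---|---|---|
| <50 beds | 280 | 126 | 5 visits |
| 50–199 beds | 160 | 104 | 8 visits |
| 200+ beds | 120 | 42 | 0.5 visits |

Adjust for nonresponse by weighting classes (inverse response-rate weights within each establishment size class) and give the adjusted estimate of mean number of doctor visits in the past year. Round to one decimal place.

4.9

Response rates by class: <50 beds 126/280 = 45%, 50–199 beds 104/160 = 65%, 200+ beds 42/120 = 35%.
Each respondent's weight = sampled/responded in their class; summing within a class gives n_sampled, so:
  <50 beds: 280 × 5 = 1400
  50–199 beds: 160 × 8 = 1280
  200+ beds: 120 × 0.5 = 60
Adjusted estimate = 2740 / 560 = 4.89286 → 4.9.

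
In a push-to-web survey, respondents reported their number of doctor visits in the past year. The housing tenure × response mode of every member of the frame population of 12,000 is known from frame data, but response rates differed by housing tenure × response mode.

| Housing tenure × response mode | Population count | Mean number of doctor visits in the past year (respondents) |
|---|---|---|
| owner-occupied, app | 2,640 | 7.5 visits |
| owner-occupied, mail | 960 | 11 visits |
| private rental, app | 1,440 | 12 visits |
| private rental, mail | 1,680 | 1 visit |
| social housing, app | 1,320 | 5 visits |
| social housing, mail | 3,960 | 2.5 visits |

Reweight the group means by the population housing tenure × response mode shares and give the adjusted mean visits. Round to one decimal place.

Each cell contributes population-share × respondent value:
  owner-occupied, app: (2,640/12,000) × 7.5 = 1.65
  owner-occupied, mail: (960/12,000) × 11 = 0.88
  private rental, app: (1,440/12,000) × 12 = 1.44
  private rental, mail: (1,680/12,000) × 1 = 0.14
  social housing, app: (1,320/12,000) × 5 = 0.55
  social housing, mail: (3,960/12,000) × 2.5 = 0.825
Post-stratified estimate = 5.485 → 5.5.

5.5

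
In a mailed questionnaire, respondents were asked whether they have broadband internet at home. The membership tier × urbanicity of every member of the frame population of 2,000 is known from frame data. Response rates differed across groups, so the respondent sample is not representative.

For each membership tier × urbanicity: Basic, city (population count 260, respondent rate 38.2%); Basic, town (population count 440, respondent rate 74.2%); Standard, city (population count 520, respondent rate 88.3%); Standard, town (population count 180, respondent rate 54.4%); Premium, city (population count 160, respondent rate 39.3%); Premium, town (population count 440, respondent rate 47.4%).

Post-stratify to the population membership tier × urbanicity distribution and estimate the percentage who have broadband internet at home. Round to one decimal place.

Each cell contributes population-share × respondent value:
  Basic, city: (260/2,000) × 38.2 = 4.966
  Basic, town: (440/2,000) × 74.2 = 16.324
  Standard, city: (520/2,000) × 88.3 = 22.958
  Standard, town: (180/2,000) × 54.4 = 4.896
  Premium, city: (160/2,000) × 39.3 = 3.144
  Premium, town: (440/2,000) × 47.4 = 10.428
Post-stratified estimate = 62.716 → 62.7%.

62.7%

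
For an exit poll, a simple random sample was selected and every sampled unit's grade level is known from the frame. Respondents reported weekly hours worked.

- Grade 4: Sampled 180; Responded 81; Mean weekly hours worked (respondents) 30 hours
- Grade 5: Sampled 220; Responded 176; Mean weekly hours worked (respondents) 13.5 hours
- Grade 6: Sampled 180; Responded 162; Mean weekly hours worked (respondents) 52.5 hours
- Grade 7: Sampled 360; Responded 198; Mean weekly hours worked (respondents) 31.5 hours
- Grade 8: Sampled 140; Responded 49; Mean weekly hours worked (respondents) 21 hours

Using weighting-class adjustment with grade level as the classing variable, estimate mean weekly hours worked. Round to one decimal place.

Class response rates: Grade 4 81/180 = 45%, Grade 5 176/220 = 80%, Grade 6 162/180 = 90%, Grade 7 198/360 = 55%, Grade 8 49/140 = 35%.
Inverse-response-rate weighting restores each class to its sampled count, so class totals weight by n_sampled:
  Grade 4: 180 × 30 = 5400
  Grade 5: 220 × 13.5 = 2970
  Grade 6: 180 × 52.5 = 9450
  Grade 7: 360 × 31.5 = 11,340
  Grade 8: 140 × 21 = 2940
Adjusted estimate = 32,100 / 1,080 = 29.7222 → 29.7.

29.7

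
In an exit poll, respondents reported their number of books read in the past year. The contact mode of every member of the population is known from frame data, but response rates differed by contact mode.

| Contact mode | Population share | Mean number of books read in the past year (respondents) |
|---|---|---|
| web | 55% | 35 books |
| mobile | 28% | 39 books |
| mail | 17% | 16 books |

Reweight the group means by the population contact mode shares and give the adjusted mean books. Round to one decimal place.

Post-stratification weights by population share, not respondent share:
  web: 0.55 × 35 = 19.25
  mobile: 0.28 × 39 = 10.92
  mail: 0.17 × 16 = 2.72
Post-stratified estimate = 32.89 → 32.9.

32.9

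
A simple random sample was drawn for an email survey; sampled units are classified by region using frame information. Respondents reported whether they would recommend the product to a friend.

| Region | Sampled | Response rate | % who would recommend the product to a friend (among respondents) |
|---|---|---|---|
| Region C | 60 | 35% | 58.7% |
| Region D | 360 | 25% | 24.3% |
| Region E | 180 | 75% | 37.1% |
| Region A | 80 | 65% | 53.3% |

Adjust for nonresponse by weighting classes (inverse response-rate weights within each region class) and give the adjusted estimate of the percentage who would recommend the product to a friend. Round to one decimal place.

34.1%

Each respondent's weight = sampled/responded in their class; summing within a class gives n_sampled, so:
  Region C: 60 × 58.7 = 3522
  Region D: 360 × 24.3 = 8748
  Region E: 180 × 37.1 = 6678
  Region A: 80 × 53.3 = 4264
Adjusted estimate = 23,212 / 680 = 34.1353 → 34.1%.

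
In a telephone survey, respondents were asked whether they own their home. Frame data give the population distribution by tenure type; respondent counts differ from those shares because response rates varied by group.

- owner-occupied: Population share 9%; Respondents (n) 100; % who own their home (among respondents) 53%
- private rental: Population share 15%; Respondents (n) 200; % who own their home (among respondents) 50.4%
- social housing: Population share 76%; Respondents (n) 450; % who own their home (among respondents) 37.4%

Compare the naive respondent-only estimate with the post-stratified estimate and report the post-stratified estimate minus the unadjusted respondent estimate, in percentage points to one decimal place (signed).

-2.2 percentage points

Naive respondent-only estimate (weights = respondent counts):
  (100/750)×53 + (200/750)×50.4 + (450/750)×37.4 = 42.9467%
Reweighting by population tenure type shares:
  0.09×53 + 0.15×50.4 + 0.76×37.4 = 40.754%
Difference = 40.754 − 42.9467 = -2.1927 pp.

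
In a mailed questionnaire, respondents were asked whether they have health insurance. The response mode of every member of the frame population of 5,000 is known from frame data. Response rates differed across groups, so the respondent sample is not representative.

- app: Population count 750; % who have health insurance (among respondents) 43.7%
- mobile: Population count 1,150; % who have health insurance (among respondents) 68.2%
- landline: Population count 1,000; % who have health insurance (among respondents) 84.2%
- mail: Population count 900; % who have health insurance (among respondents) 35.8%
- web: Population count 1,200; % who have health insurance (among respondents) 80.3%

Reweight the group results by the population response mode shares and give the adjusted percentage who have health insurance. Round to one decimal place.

64.8%

Reweight to the known response mode distribution:
  app: (750/5,000) × 43.7 = 6.555
  mobile: (1,150/5,000) × 68.2 = 15.686
  landline: (1,000/5,000) × 84.2 = 16.84
  mail: (900/5,000) × 35.8 = 6.444
  web: (1,200/5,000) × 80.3 = 19.272
Post-stratified estimate = 64.797 → 64.8%.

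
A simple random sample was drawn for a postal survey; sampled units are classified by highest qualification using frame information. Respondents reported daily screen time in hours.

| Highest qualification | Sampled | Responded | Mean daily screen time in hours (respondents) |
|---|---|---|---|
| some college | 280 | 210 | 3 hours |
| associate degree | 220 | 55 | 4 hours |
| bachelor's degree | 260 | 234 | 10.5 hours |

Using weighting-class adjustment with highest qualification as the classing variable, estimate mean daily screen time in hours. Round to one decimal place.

Response rates by class: some college 210/280 = 75%, associate degree 55/220 = 25%, bachelor's degree 234/260 = 90%.
With weight = n_sampled/n_responded per class, the weighted class total is n_sampled:
  some college: 280 × 3 = 840
  associate degree: 220 × 4 = 880
  bachelor's degree: 260 × 10.5 = 2730
Adjusted estimate = 4450 / 760 = 5.85526 → 5.9.

5.9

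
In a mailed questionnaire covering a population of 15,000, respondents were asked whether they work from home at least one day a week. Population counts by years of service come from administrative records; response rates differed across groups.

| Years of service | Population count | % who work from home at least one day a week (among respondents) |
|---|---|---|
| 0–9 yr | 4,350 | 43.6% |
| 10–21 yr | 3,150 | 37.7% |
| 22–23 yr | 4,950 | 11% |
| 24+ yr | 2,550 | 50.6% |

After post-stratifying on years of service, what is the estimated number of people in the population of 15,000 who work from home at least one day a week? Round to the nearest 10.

Apply each group's respondent rate to its population count:
  0–9 yr: 4,350 × 43.6% = 1896.6
  10–21 yr: 3,150 × 37.7% = 1187.55
  22–23 yr: 4,950 × 11% = 544.5
  24+ yr: 2,550 × 50.6% = 1290.3
Estimated total = 4918.95 → 4,920.

4,920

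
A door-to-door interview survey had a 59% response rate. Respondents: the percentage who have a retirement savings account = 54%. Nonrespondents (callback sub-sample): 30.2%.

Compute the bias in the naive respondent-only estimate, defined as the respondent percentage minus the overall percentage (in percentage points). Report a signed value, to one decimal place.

Nonresponse fraction = 1 − 0.59 = 0.41.
Bias = (nonresponse fraction) × (respondent percentage − nonrespondent percentage)
     = 0.41 × (54 − 30.2) = 0.41 × 23.8 = 9.758.

+9.8 percentage points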